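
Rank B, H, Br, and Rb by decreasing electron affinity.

Br, H, Rb, B

H is in period 1, group 1; B is in period 2, group 13; Br is in period 4, group 17; Rb is in period 5, group 1.
Electron affinity generally becomes more exothermic across a period toward the halogens and less exothermic down a group.
These span different periods and groups, so the two trends combine.
Rb > B: this pair runs against the simple trend — see the exception note.
H > Rb: they share group 1; the group trend gives H the larger value.
Br > H: period and group pull opposite ways; the across-period shift dominates (325 vs 73 kJ/mol).
Note the exception: Rb has a higher electron affinity than B, contrary to the simple trend — B's ns²np¹ configuration gives only a small electron affinity — the sparsely filled np subshell binds an added electron weakly.
Tabulated electron affinity (kJ/mol): H 73, B 27, Br 325, Rb 47.
So from highest to lowest: Br > H > Rb > B.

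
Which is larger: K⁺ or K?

K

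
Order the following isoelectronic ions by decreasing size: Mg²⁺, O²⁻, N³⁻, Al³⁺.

N³⁻ > O²⁻ > Mg²⁺ > Al³⁺

All of these have 10 electrons, so size is governed by nuclear charge alone: the more protons, the stronger the pull on the same electron cloud, and the smaller the ion.
Nuclear charges: Al³⁺ (Z=13), Mg²⁺ (Z=12), O²⁻ (Z=8), N³⁻ (Z=7).
Largest to smallest: N³⁻ > O²⁻ > Mg²⁺ > Al³⁺.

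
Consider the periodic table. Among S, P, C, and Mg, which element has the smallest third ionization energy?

Consider each +2 ion: S²⁺ still has 4 valence electrons; P²⁺ still has 3 valence electrons; C²⁺ still has 2 valence electrons; Mg²⁺ is the bare [Ne] core.
Core electrons are held far more tightly than valence electrons, so Mg tops the IE_3 order.
Valence configurations: S²⁺ [Ne]3s²3p², P²⁺ [Ne]3s²3p¹, C²⁺ [He]2s².
Approximate IE_3 values (kJ/mol): S 3357, P 2914, C 4620, Mg 7733.
Putting it together, IE_3: P < S < C < Mg.

P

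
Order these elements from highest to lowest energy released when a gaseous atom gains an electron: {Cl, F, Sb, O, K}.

Adding an electron releases more energy for atoms nearer the top right (short of the noble gases).
Here both period and group differ, so the two effects have to be weighed against each other.
Sb > K: period and group pull opposite ways; the across-period shift dominates (103 vs 48 kJ/mol).
O > Sb: both effects reinforce here, so O is clearly the higher of the two.
F > O: both are in period 2; the period trend gives F the larger value.
Cl > F: this pair runs against the simple trend — see the exception note.
Note the exception: Cl has a higher electron affinity than F, contrary to the simple trend — F's small 2p subshell makes the incoming electron feel strong e⁻–e⁻ repulsion, so Cl actually releases more energy on gaining an electron.
For reference (kJ/mol): O 141, F 328, Cl 349, K 48, Sb 103.
So from highest to lowest: Cl > F > O > Sb > K.

Cl > F > O > Sb > K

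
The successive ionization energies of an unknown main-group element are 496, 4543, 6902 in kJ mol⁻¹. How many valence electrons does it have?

Look for the largest jump between consecutive ionization energies: IE2/IE1 ≈ 9.2, far larger than any earlier ratio.
That jump marks the point where a core electron is being removed. So the atom has 1 valence electron.

1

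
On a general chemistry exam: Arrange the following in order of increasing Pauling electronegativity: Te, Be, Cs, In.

Cs < Be < In < Te

Be is in period 2, group 2; In is in period 5, group 13; Te is in period 5, group 16; Cs is in period 6, group 1.
EN rises left→right (higher Z_eff, smaller atoms) and falls top→bottom (larger, more shielded atoms).
Here both period and group differ, so the two effects have to be weighed against each other.
Be > Cs: relative to Cs, both the across-period and down-group shifts push Be's electronegativity up.
In > Be: the two effects oppose for this pair; the across-period effect wins (1.78 vs 1.57).
Te > In: Te lies to the right of In in period 5, so the across-period effect alone puts Te higher.
For reference (Pauling): Be 1.57, In 1.78, Te 2.10, Cs 0.79.
So from lowest to highest: Cs < Be < In < Te.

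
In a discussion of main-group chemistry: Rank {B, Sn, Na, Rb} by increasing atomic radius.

B < Sn < Na < Rb

B is in period 2, group 13; Na is in period 3, group 1; Rb is in period 5, group 1; Sn is in period 5, group 14.
Radius decreases left→right (rising Z_eff, same n) and increases top→bottom (higher n).
Neither a single period nor a single group — weigh both effects.
Sn > B: the two effects oppose for this pair; the down-group effect wins (140 vs 85 pm).
Na > Sn: period and group pull opposite ways; the across-period shift dominates (155 vs 140 pm).
Rb > Na: Rb sits below Na in group 1, so the down-group effect alone puts Rb larger.
For reference (pm): B 85, Na 155, Rb 210, Sn 140.
So from smallest to largest: B < Sn < Na < Rb.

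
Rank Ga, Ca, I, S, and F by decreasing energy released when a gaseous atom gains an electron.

Electron affinity generally becomes more exothermic across a period toward the halogens and less exothermic down a group.
Here both period and group differ, so the two effects have to be weighed against each other.
Ga > Ca: both are in period 4; the period trend gives Ga the larger value.
S > Ga: relative to Ga, both the across-period and down-group shifts push S's electron affinity up.
I > S: the two effects oppose for this pair; the across-period effect wins (295 vs 200 kJ/mol).
F > I: they share group 17; the group trend gives F the larger value.
Approximate values (kJ/mol): F 328, S 200, Ca 2, Ga 29, I 295.
So from highest to lowest: F > I > S > Ga > Ca.

F > I > S > Ga > Ca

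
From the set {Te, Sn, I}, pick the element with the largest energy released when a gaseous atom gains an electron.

Sn is in period 5, group 14; Te is in period 5, group 16; I is in period 5, group 17.
EA tends to increase across a period and decrease down a group, though the pattern is less regular than for IE or radius.
All lie in period 5, so electron affinity increases left to right.
The largest energy released when a gaseous atom gains an electron among these belongs to I.

I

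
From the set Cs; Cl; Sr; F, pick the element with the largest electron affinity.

Cl

F is in period 2, group 17; Cl is in period 3, group 17; Sr is in period 5, group 2; Cs is in period 6, group 1.
Atoms with high Z_eff and room in the valence shell (especially the halogens) have the most exothermic electron affinities.
Here both period and group differ, so the two effects have to be weighed against each other.
Cs > Sr: this pair runs against the simple trend — see the exception note.
F > Cs: relative to Cs, both the across-period and down-group shifts push F's electron affinity up.
Cl > F: this pair runs against the simple trend — see the exception note.
Note the exception: Cs has a higher electron affinity than Sr, contrary to the simple trend — adding an electron to Sr (ns²) has to open a new, higher-energy np subshell, which is unfavourable.
Note the exception: Cl has a higher electron affinity than F, contrary to the simple trend — F's small 2p subshell makes the incoming electron feel strong e⁻–e⁻ repulsion, so Cl actually releases more energy on gaining an electron.
Approximate values (kJ/mol): F 328, Cl 349, Sr 5, Cs 46.
The largest electron affinity among these belongs to Cl.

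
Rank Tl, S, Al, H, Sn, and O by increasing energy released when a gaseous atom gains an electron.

H is in period 1, group 1; O is in period 2, group 16; Al is in period 3, group 13; S is in period 3, group 16; Sn is in period 5, group 14; Tl is in period 6, group 13.
Electron affinity generally becomes more exothermic across a period toward the halogens and less exothermic down a group.
These span different periods and groups, so the two trends combine.
Al > Tl: they share group 13; the group trend gives Al the larger value.
H > Al: period and group pull opposite ways; the down-group shift dominates (73 vs 42 kJ/mol).
Sn > H: period and group pull opposite ways; the across-period shift dominates (107 vs 73 kJ/mol).
O > Sn: relative to Sn, both the across-period and down-group shifts push O's electron affinity up.
S > O: this pair runs against the simple trend — see the exception note.
Note the exception: S has a higher electron affinity than O, contrary to the simple trend — the compact 2p subshell of O repels the added electron more than S's larger 3p does.
Approximate values (kJ/mol): H 73, O 141, Al 42, S 200, Sn 107, Tl 19.
So from lowest to highest: Tl < Al < H < Sn < O < S.

Tl < Al < H < Sn < O < S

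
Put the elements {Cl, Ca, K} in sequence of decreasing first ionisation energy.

Cl, Ca, K

Cl is in period 3, group 17; K is in period 4, group 1; Ca is in period 4, group 2.
IE₁ increases left→right with effective nuclear charge and decreases top→bottom as the valence shell moves farther out.
Neither a single period nor a single group — weigh both effects.
Ca > K: Ca lies to the right of K in period 4, so the across-period effect alone puts Ca higher.
Cl > Ca: both effects reinforce here, so Cl is clearly the higher of the two.
Approximate values (kJ/mol): Cl 1251, K 419, Ca 590.
So from highest to lowest: Cl > Ca > K.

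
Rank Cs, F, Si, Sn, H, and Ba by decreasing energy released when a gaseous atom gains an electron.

Electron affinity generally becomes more exothermic across a period toward the halogens and less exothermic down a group.
Here both period and group differ, so the two effects have to be weighed against each other.
Cs > Ba: this pair runs against the simple trend — see the exception note.
H > Cs: they share group 1; the group trend gives H the larger value.
Sn > H: period and group pull opposite ways; the across-period shift dominates (107 vs 73 kJ/mol).
Si > Sn: Si sits above Sn in group 14, so the down-group effect alone puts Si higher.
F > Si: relative to Si, both the across-period and down-group shifts push F's electron affinity up.
Note the exception: Cs has a higher electron affinity than Ba, contrary to the simple trend — adding an electron to Ba (ns²) has to open a new, higher-energy np subshell, which is unfavourable.
Approximate values (kJ/mol): H 73, F 328, Si 134, Sn 107, Cs 46, Ba 14.
So from highest to lowest: F > Si > Sn > H > Cs > Ba.

F, Si, Sn, H, Cs, Ba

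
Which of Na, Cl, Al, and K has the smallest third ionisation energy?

Al

IE_3 is the cost of taking one more electron from the +2 cation: Na²⁺ is already 1 electron into the core; Cl²⁺ still has 5 valence electrons; Al²⁺ still has 1 valence electron; K²⁺ is already 1 electron into the core.
Pulling an electron out of a noble-gas core costs far more than removing a remaining valence electron, so K and Na sit at the high end of IE_3.
Valence configurations: Cl²⁺ [Ne]3s²3p³, Al²⁺ [Ne]3s¹.
The numbers (kJ/mol): Na 6910, Cl 3822, Al 2745, K 4420.
Hence IE_3: Al < Cl < K < Na.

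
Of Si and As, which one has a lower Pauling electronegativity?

Si

Si is in period 3, group 14; As is in period 4, group 15.
Smaller atoms with higher effective nuclear charge are more electronegative.
These sit on a diagonal, where the across-period and down-group effects partly cancel.
As > Si: the two effects oppose for this pair; the across-period effect wins (2.18 vs 1.90).
Tabulated electronegativity (Pauling): Si 1.90, As 2.18.
So Si has the lower Pauling electronegativity (Si < As).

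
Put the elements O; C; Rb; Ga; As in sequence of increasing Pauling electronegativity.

C is in period 2, group 14; O is in period 2, group 16; Ga is in period 4, group 13; As is in period 4, group 15; Rb is in period 5, group 1.
EN rises left→right (higher Z_eff, smaller atoms) and falls top→bottom (larger, more shielded atoms).
Neither a single period nor a single group — weigh both effects.
Ga > Rb: both effects reinforce here, so Ga is clearly the higher of the two.
As > Ga: As lies to the right of Ga in period 4, so the across-period effect alone puts As higher.
C > As: period and group pull opposite ways; the down-group shift dominates (2.55 vs 2.18).
O > C: both are in period 2; the period trend gives O the larger value.
For reference (Pauling): C 2.55, O 3.44, Ga 1.81, As 2.18, Rb 0.82.
So from lowest to highest: Rb < Ga < As < C < O.

Rb, Ga, As, C, O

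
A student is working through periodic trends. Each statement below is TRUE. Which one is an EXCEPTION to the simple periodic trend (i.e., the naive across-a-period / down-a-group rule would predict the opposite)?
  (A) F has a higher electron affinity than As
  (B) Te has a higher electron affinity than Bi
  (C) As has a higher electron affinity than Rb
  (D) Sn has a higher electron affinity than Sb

(D)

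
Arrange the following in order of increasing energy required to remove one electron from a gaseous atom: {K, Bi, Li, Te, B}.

K < Li < Bi < B < Te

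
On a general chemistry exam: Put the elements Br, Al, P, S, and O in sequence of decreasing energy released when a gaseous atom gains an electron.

Br > S > O > P > Al

O is in period 2, group 16; Al is in period 3, group 13; P is in period 3, group 15; S is in period 3, group 16; Br is in period 4, group 17.
Electron affinity generally becomes more exothermic across a period toward the halogens and less exothermic down a group.
Here both period and group differ, so the two effects have to be weighed against each other.
P > Al: both are in period 3; the period trend gives P the larger value.
O > P: relative to P, both the across-period and down-group shifts push O's electron affinity up.
S > O: this pair runs against the simple trend — see the exception note.
Br > S: the two effects oppose for this pair; the across-period effect wins (325 vs 200 kJ/mol).
Note the exception: S has a higher electron affinity than O, contrary to the simple trend — the compact 2p subshell of O repels the added electron more than S's larger 3p does.
Approximate values (kJ/mol): O 141, Al 42, P 72, S 200, Br 325.
So from highest to lowest: Br > S > O > P > Al.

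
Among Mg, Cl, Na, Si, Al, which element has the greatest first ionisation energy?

Cl

Across a period the outer electron is held more tightly (higher IE₁); down a group it sits in a higher shell, more shielded, and comes off more easily.
All lie in period 3; the across-period trend (first ionization energy increases left to right) applies, with the exception below.
Note the exception: Mg has a higher first ionization energy than Al, contrary to the simple trend — Al's single 3p electron is easier to remove than one from Mg's filled 3s².
For reference (kJ/mol): Na 496, Mg 738, Al 578, Si 786, Cl 1251.
The greatest first ionisation energy among these belongs to Cl.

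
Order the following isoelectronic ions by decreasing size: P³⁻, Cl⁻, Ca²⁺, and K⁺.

All of these have 18 electrons, so size is governed by nuclear charge alone: the more protons, the stronger the pull on the same electron cloud, and the smaller the ion.
Nuclear charges: Ca²⁺ (Z=20), K⁺ (Z=19), Cl⁻ (Z=17), P³⁻ (Z=15).
Largest to smallest: P³⁻ > Cl⁻ > K⁺ > Ca²⁺.

P³⁻ > Cl⁻ > K⁺ > Ca²⁺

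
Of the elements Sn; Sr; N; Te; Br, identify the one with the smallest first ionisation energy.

Sr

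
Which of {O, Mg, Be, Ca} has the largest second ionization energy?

O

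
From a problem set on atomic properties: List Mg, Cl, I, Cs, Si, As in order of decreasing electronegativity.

Mg is in period 3, group 2; Si is in period 3, group 14; Cl is in period 3, group 17; As is in period 4, group 15; I is in period 5, group 17; Cs is in period 6, group 1.
EN rises left→right (higher Z_eff, smaller atoms) and falls top→bottom (larger, more shielded atoms).
These span different periods and groups, so the two trends combine.
Mg > Cs: relative to Cs, both the across-period and down-group shifts push Mg's electronegativity up.
Si > Mg: both are in period 3; the period trend gives Si the larger value.
As > Si: the two effects oppose for this pair; the across-period effect wins (2.18 vs 1.90).
I > As: the two effects oppose for this pair; the across-period effect wins (2.66 vs 2.18).
Cl > I: they share group 17; the group trend gives Cl the larger value.
Tabulated electronegativity (Pauling): Mg 1.31, Si 1.90, Cl 3.16, As 2.18, I 2.66, Cs 0.79.
So from highest to lowest: Cl > I > As > Si > Mg > Cs.

Cl > I > As > Si > Mg > Cs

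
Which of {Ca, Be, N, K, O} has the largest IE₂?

O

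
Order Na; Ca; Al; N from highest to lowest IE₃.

The third ionization energy removes an electron from the +2 ion. For each element: Na²⁺ is already 1 electron into the core; Ca²⁺ is the bare [Ar] core; Al²⁺ still has 1 valence electron; N²⁺ still has 3 valence electrons.
Core electrons are held far more tightly than valence electrons, so Ca and Na top the IE_3 order.
Valence configurations: Al²⁺ [Ne]3s¹, N²⁺ [He]2s²2p¹.
Approximate IE_3 values (kJ/mol): Na 6910, Ca 4912, Al 2745, N 4578.
Hence IE_3: Al < N < Ca < Na.

Na > Ca > N > Al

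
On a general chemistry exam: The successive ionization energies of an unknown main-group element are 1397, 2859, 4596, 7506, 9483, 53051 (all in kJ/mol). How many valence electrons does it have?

5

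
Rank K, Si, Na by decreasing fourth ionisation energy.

Consider each +3 ion: K³⁺ is already 2 electrons into the core; Si³⁺ still has 1 valence electron; Na³⁺ is already 2 electrons into the core.
Core electrons are held far more tightly than valence electrons, so K and Na top the IE_4 order.
The numbers (kJ/mol): K 5877, Si 4356, Na 9543.
Overall IE_4 order: Si < K < Na.

Na > K > Si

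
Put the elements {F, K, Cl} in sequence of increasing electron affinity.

K < F < Cl

F is in period 2, group 17; Cl is in period 3, group 17; K is in period 4, group 1.
Electron affinity generally becomes more exothermic across a period toward the halogens and less exothermic down a group.
Here both period and group differ, so the two effects have to be weighed against each other.
F > K: relative to K, both the across-period and down-group shifts push F's electron affinity up.
Cl > F: this pair runs against the simple trend — see the exception note.
Note the exception: Cl has a higher electron affinity than F, contrary to the simple trend — F's small 2p subshell makes the incoming electron feel strong e⁻–e⁻ repulsion, so Cl actually releases more energy on gaining an electron.
Tabulated electron affinity (kJ/mol): F 328, Cl 349, K 48.
So from lowest to highest: K < F < Cl.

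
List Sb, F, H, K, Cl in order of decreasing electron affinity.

Cl > F > Sb > H > K

H is in period 1, group 1; F is in period 2, group 17; Cl is in period 3, group 17; K is in period 4, group 1; Sb is in period 5, group 15.
Adding an electron releases more energy for atoms nearer the top right (short of the noble gases).
These span different periods and groups, so the two trends combine.
H > K: they share group 1; the group trend gives H the larger value.
Sb > H: period and group pull opposite ways; the across-period shift dominates (103 vs 73 kJ/mol).
F > Sb: relative to Sb, both the across-period and down-group shifts push F's electron affinity up.
Cl > F: this pair runs against the simple trend — see the exception note.
Note the exception: Cl has a higher electron affinity than F, contrary to the simple trend — F's small 2p subshell makes the incoming electron feel strong e⁻–e⁻ repulsion, so Cl actually releases more energy on gaining an electron.
Tabulated electron affinity (kJ/mol): H 73, F 328, Cl 349, K 48, Sb 103.
So from highest to lowest: Cl > F > Sb > H > K.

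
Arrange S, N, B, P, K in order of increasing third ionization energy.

Consider each +2 ion: S²⁺ still has 4 valence electrons; N²⁺ still has 3 valence electrons; B²⁺ still has 1 valence electron; P²⁺ still has 3 valence electrons; K²⁺ is already 1 electron into the core.
Usually core removal costs more than valence removal, but here the competition is close: a tightly held n=2 valence electron can cost more to remove than an n=3 core electron, so the actual values have to decide it.
Valence configurations: S²⁺ [Ne]3s²3p², N²⁺ [He]2s²2p¹, B²⁺ [He]2s¹, P²⁺ [Ne]3s²3p¹.
Tabulated IE_3 (kJ/mol): S 3357, N 4578, B 3660, P 2914, K 4420.
Hence IE_3: P < S < B < K < N.

P < S < B < K < N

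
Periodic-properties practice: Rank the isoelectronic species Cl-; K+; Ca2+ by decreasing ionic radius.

All of these have 18 electrons, so size is governed by nuclear charge alone: the more protons, the stronger the pull on the same electron cloud, and the smaller the ion.
Nuclear charges: Ca2+ (Z=20), K+ (Z=19), Cl- (Z=17).
Largest to smallest: Cl- > K+ > Ca2+.

Cl- > K+ > Ca2+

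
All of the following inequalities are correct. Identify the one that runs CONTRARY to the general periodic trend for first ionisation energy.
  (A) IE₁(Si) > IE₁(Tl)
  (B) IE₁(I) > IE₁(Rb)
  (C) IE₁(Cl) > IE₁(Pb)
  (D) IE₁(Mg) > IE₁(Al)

The general trend: first ionisation energy increases across a period and decreases down a group.
(A) Si (period 3, group 14) vs Tl (period 6, group 13): the stated order agrees with the simple trend.
(B) I (period 5, group 17) vs Rb (period 5, group 1): the stated order agrees with the simple trend.
(C) Cl (period 3, group 17) vs Pb (period 6, group 14): the stated order agrees with the simple trend.
(D) Mg (period 3, group 2) vs Al (period 3, group 13): the stated order contradicts the simple trend.
The exception is (D): Al's single 3p electron is easier to remove than one from Mg's filled 3s².

(D)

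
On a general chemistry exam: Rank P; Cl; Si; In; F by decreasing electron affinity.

Adding an electron releases more energy for atoms nearer the top right (short of the noble gases).
Here both period and group differ, so the two effects have to be weighed against each other.
P > In: relative to In, both the across-period and down-group shifts push P's electron affinity up.
Si > P: this pair runs against the simple trend — see the exception note.
F > Si: relative to Si, both the across-period and down-group shifts push F's electron affinity up.
Cl > F: this pair runs against the simple trend — see the exception note.
Note the exception: Si has a higher electron affinity than P, contrary to the simple trend — adding an electron to P's half-filled 3p³ is unfavourable, so Si (3p²) has the more exothermic EA.
Note the exception: Cl has a higher electron affinity than F, contrary to the simple trend — F's small 2p subshell makes the incoming electron feel strong e⁻–e⁻ repulsion, so Cl actually releases more energy on gaining an electron.
For reference (kJ/mol): F 328, Si 134, P 72, Cl 349, In 29.
So from highest to lowest: Cl > F > Si > P > In.

Cl > F > Si > P > In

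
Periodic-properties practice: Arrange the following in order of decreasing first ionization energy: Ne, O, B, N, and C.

Ne > N > O > C > B

B is in period 2, group 13; C is in period 2, group 14; N is in period 2, group 15; O is in period 2, group 16; Ne is in period 2, group 18.
IE₁ increases left→right with effective nuclear charge and decreases top→bottom as the valence shell moves farther out.
All lie in period 2; the across-period trend (first ionization energy increases left to right) applies, with the exception below.
Note the exception: N has a higher first ionization energy than O, contrary to the simple trend — pairing an electron in O's 2p⁴ costs repulsion energy, so O ionizes more easily than half-filled N (2p³).
For reference (kJ/mol): B 801, C 1086, N 1402, O 1314, Ne 2081.
So from highest to lowest: Ne > N > O > C > B.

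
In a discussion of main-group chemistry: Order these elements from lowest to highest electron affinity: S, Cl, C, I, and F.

C is in period 2, group 14; F is in period 2, group 17; S is in period 3, group 16; Cl is in period 3, group 17; I is in period 5, group 17.
Electron affinity generally becomes more exothermic across a period toward the halogens and less exothermic down a group.
Here both period and group differ, so the two effects have to be weighed against each other.
S > C: the two effects oppose for this pair; the across-period effect wins (200 vs 122 kJ/mol).
I > S: the two effects oppose for this pair; the across-period effect wins (295 vs 200 kJ/mol).
F > I: F sits above I in group 17, so the down-group effect alone puts F higher.
Cl > F: this pair runs against the simple trend — see the exception note.
Note the exception: Cl has a higher electron affinity than F, contrary to the simple trend — F's small 2p subshell makes the incoming electron feel strong e⁻–e⁻ repulsion, so Cl actually releases more energy on gaining an electron.
Approximate values (kJ/mol): C 122, F 328, S 200, Cl 349, I 295.
So from lowest to highest: C < S < I < F < Cl.

C < S < I < F < Cl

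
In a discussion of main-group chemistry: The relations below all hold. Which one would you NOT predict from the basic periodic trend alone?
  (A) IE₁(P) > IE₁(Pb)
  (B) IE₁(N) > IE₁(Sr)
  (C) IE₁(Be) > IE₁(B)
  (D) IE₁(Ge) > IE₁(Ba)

The general trend: first ionisation energy increases across a period and decreases down a group.
(A) P (period 3, group 15) vs Pb (period 6, group 14): the stated order agrees with the simple trend.
(B) N (period 2, group 15) vs Sr (period 5, group 2): the stated order agrees with the simple trend.
(C) Be (period 2, group 2) vs B (period 2, group 13): the stated order contradicts the simple trend.
(D) Ge (period 4, group 14) vs Ba (period 6, group 2): the stated order agrees with the simple trend.
The exception is (C): removing B's lone 2p electron is easier than breaking Be's filled 2s².

(C)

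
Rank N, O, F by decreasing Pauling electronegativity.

F > O > N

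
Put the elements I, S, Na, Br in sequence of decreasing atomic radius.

Na > I > Br > S

Na is in period 3, group 1; S is in period 3, group 16; Br is in period 4, group 17; I is in period 5, group 17.
Atomic radius shrinks across a period as nuclear charge pulls the same shell inward, and grows down a group as new shells are added.
These span different periods and groups, so the two trends combine.
Br > S: period and group pull opposite ways; the down-group shift dominates (114 vs 103 pm).
I > Br: they share group 17; the group trend gives I the larger value.
Na > I: period and group pull opposite ways; the across-period shift dominates (155 vs 133 pm).
For reference (pm): Na 155, S 103, Br 114, I 133.
So from largest to smallest: Na > I > Br > S.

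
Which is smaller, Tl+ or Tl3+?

Both ions have Z = 81 protons, but Tl3+ has lost more electrons, so its remaining electrons feel a larger effective nuclear charge per electron and are pulled in more tightly.
Higher positive charge → smaller ion, so Tl+ > Tl3+.

Tl3+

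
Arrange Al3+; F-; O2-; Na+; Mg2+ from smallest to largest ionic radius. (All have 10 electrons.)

Al3+ < Mg2+ < Na+ < F- < O2-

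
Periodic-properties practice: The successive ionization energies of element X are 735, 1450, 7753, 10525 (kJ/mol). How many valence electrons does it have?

Look for the largest jump between consecutive ionization energies: IE3/IE2 ≈ 5.3, far larger than any earlier ratio.
That jump marks the point where a core electron is being removed. So the atom has 2 valence electrons.

2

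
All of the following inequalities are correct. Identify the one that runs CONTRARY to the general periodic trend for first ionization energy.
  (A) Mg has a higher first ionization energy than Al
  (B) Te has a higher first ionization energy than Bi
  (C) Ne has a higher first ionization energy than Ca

The general trend: first ionization energy increases across a period and decreases down a group.
(A) Mg (period 3, group 2) vs Al (period 3, group 13): the stated order contradicts the simple trend.
(B) Te (period 5, group 16) vs Bi (period 6, group 15): the stated order agrees with the simple trend.
(C) Ne (period 2, group 18) vs Ca (period 4, group 2): the stated order agrees with the simple trend.
The exception is (A): Al's single 3p electron is easier to remove than one from Mg's filled 3s².

(A)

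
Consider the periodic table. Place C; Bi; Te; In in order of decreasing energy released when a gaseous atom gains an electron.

EA tends to increase across a period and decrease down a group, though the pattern is less regular than for IE or radius.
Here both period and group differ, so the two effects have to be weighed against each other.
Bi > In: period and group pull opposite ways; the across-period shift dominates (91 vs 29 kJ/mol).
C > Bi: the two effects oppose for this pair; the down-group effect wins (122 vs 91 kJ/mol).
Te > C: period and group pull opposite ways; the across-period shift dominates (190 vs 122 kJ/mol).
For reference (kJ/mol): C 122, In 29, Te 190, Bi 91.
So from highest to lowest: Te > C > Bi > In.

Te > C > Bi > In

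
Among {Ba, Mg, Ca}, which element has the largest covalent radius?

Mg is in period 3, group 2; Ca is in period 4, group 2; Ba is in period 6, group 2.
Across a period the added protons contract the valence shell; down a group each new principal shell makes the atom larger.
All are in group 2, so atomic radius increases down the group.
The largest covalent radius among these belongs to Ba.

Ba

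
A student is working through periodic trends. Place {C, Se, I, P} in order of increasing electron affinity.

P < C < Se < I

C is in period 2, group 14; P is in period 3, group 15; Se is in period 4, group 16; I is in period 5, group 17.
Atoms with high Z_eff and room in the valence shell (especially the halogens) have the most exothermic electron affinities.
These sit on a diagonal, where the across-period and down-group effects partly cancel.
C > P: the two effects oppose for this pair; the down-group effect wins (122 vs 72 kJ/mol).
Se > C: the two effects oppose for this pair; the across-period effect wins (195 vs 122 kJ/mol).
I > Se: the two effects oppose for this pair; the across-period effect wins (295 vs 195 kJ/mol).
Tabulated electron affinity (kJ/mol): C 122, P 72, Se 195, I 295.
So from lowest to highest: P < C < Se < I.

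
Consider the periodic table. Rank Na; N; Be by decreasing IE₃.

Consider each +2 ion: Na²⁺ is already 1 electron into the core; N²⁺ still has 3 valence electrons; Be²⁺ is the bare [He] core.
Breaking into a closed-shell core is much more expensive than removing a leftover valence electron — Na and Be have the largest IE_3 here.
Approximate IE_3 values (kJ/mol): Na 6910, N 4578, Be 14849.
Overall IE_3 order: N < Na < Be.

Be, Na, N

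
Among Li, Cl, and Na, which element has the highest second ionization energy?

Li

The second ionization energy removes an electron from the +1 ion. For each element: Li⁺ is the bare [He] core; Cl⁺ still has 6 valence electrons; Na⁺ is the bare [Ne] core.
Breaking into a closed-shell core is much more expensive than removing a leftover valence electron — Na and Li have the largest IE_2 here.
Approximate IE_2 values (kJ/mol): Li 7298, Cl 2298, Na 4562.
So the second ionization energies run Cl < Na < Li.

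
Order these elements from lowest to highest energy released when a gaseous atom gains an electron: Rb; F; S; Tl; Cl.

Tl < Rb < S < F < Cl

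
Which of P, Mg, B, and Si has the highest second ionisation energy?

B

The second ionization energy removes an electron from the +1 ion. For each element: P⁺ still has 4 valence electrons; Mg⁺ still has 1 valence electron; B⁺ still has 2 valence electrons; Si⁺ still has 3 valence electrons.
All are still removing valence electrons, so compare the +1 ions as you would atoms: IE_2 generally rises across a period (higher Z_eff) and falls down a group (larger shell), subject to the usual subshell exceptions.
Valence configurations: P⁺ [Ne]3s²3p², Mg⁺ [Ne]3s¹, B⁺ [He]2s², Si⁺ [Ne]3s²3p¹.
The numbers (kJ/mol): P 1907, Mg 1451, B 2427, Si 1577.
Putting it together, IE_2: Mg < Si < P < B.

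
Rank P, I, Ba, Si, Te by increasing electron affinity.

Ba, P, Si, Te, I

Si is in period 3, group 14; P is in period 3, group 15; Te is in period 5, group 16; I is in period 5, group 17; Ba is in period 6, group 2.
Adding an electron releases more energy for atoms nearer the top right (short of the noble gases).
Here both period and group differ, so the two effects have to be weighed against each other.
P > Ba: both effects reinforce here, so P is clearly the higher of the two.
Si > P: this pair runs against the simple trend — see the exception note.
Te > Si: period and group pull opposite ways; the across-period shift dominates (190 vs 134 kJ/mol).
I > Te: both are in period 5; the period trend gives I the larger value.
Note the exception: Si has a higher electron affinity than P, contrary to the simple trend — adding an electron to P's half-filled 3p³ is unfavourable, so Si (3p²) has the more exothermic EA.
Tabulated electron affinity (kJ/mol): Si 134, P 72, Te 190, I 295, Ba 14.
So from lowest to highest: Ba < P < Si < Te < I.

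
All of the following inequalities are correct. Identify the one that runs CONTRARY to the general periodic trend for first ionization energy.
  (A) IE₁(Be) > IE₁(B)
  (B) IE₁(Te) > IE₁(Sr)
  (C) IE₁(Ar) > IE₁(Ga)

The general trend: first ionization energy increases across a period and decreases down a group.
(A) Be (period 2, group 2) vs B (period 2, group 13): the stated order contradicts the simple trend.
(B) Te (period 5, group 16) vs Sr (period 5, group 2): the stated order agrees with the simple trend.
(C) Ar (period 3, group 18) vs Ga (period 4, group 13): the stated order agrees with the simple trend.
The exception is (A): removing B's lone 2p electron is easier than breaking Be's filled 2s².

(A)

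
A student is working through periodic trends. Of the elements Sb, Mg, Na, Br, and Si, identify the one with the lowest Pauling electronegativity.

Na

Na is in period 3, group 1; Mg is in period 3, group 2; Si is in period 3, group 14; Br is in period 4, group 17; Sb is in period 5, group 15.
Smaller atoms with higher effective nuclear charge are more electronegative.
These span different periods and groups, so the two trends combine.
Mg > Na: both are in period 3; the period trend gives Mg the larger value.
Si > Mg: both are in period 3; the period trend gives Si the larger value.
Sb > Si: the two effects oppose for this pair; the across-period effect wins (2.05 vs 1.90).
Br > Sb: relative to Sb, both the across-period and down-group shifts push Br's electronegativity up.
For reference (Pauling): Na 0.93, Mg 1.31, Si 1.90, Br 2.96, Sb 2.05.
The lowest Pauling electronegativity among these belongs to Na.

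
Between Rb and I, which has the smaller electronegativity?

Rb is in period 5, group 1; I is in period 5, group 17.
Atoms toward the upper right of the periodic table pull bonding electrons most strongly.
All lie in period 5, so electronegativity increases left to right.
So Rb has the smaller electronegativity (Rb < I).

Rb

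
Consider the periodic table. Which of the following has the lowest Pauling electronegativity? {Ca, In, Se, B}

Ca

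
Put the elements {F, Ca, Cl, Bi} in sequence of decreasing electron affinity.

Cl, F, Bi, Ca

F is in period 2, group 17; Cl is in period 3, group 17; Ca is in period 4, group 2; Bi is in period 6, group 15.
EA tends to increase across a period and decrease down a group, though the pattern is less regular than for IE or radius.
Here both period and group differ, so the two effects have to be weighed against each other.
Bi > Ca: period and group pull opposite ways; the across-period shift dominates (91 vs 2 kJ/mol).
F > Bi: both effects reinforce here, so F is clearly the higher of the two.
Cl > F: this pair runs against the simple trend — see the exception note.
Note the exception: Cl has a higher electron affinity than F, contrary to the simple trend — F's small 2p subshell makes the incoming electron feel strong e⁻–e⁻ repulsion, so Cl actually releases more energy on gaining an electron.
For reference (kJ/mol): F 328, Cl 349, Ca 2, Bi 91.
So from highest to lowest: Cl > F > Bi > Ca.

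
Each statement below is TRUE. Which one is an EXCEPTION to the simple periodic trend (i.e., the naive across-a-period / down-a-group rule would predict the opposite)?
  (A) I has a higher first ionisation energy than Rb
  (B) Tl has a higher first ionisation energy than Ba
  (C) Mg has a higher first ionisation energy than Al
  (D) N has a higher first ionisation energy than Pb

The general trend: first ionisation energy increases across a period and decreases down a group.
(A) I (period 5, group 17) vs Rb (period 5, group 1): the stated order agrees with the simple trend.
(B) Tl (period 6, group 13) vs Ba (period 6, group 2): the stated order agrees with the simple trend.
(C) Mg (period 3, group 2) vs Al (period 3, group 13): the stated order contradicts the simple trend.
(D) N (period 2, group 15) vs Pb (period 6, group 14): the stated order agrees with the simple trend.
The exception is (C): Al's single 3p electron is easier to remove than one from Mg's filled 3s².

(C)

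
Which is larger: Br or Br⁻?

Forming Br⁻ adds 1 electron to Br. More electron–electron repulsion in the same shell, with unchanged nuclear charge, lets the cloud expand.
An anion is larger than its parent atom: Br⁻ > Br.

Br⁻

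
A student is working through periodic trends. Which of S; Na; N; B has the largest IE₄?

B

Consider each +3 ion: S³⁺ still has 3 valence electrons; Na³⁺ is already 2 electrons into the core; N³⁺ still has 2 valence electrons; B³⁺ is the bare [He] core.
Breaking into a closed-shell core is much more expensive than removing a leftover valence electron — Na and B have the largest IE_4 here.
Valence configurations: S³⁺ [Ne]3s²3p¹, N³⁺ [He]2s².
The numbers (kJ/mol): S 4556, Na 9543, N 7475, B 25026.
Putting it together, IE_4: S < N < Na < B.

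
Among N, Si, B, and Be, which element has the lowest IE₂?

Consider each +1 ion: N⁺ still has 4 valence electrons; Si⁺ still has 3 valence electrons; B⁺ still has 2 valence electrons; Be⁺ still has 1 valence electron.
All are still removing valence electrons, so compare the +1 ions as you would atoms: IE_2 generally rises across a period (higher Z_eff) and falls down a group (larger shell), subject to the usual subshell exceptions.
Valence configurations: N⁺ [He]2s²2p², Si⁺ [Ne]3s²3p¹, B⁺ [He]2s², Be⁺ [He]2s¹.
Approximate IE_2 values (kJ/mol): N 2856, Si 1577, B 2427, Be 1757.
Hence IE_2: Si < Be < B < N.

Si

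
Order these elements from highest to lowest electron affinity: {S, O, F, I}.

EA tends to increase across a period and decrease down a group, though the pattern is less regular than for IE or radius.
Neither a single period nor a single group — weigh both effects.
S > O: this pair runs against the simple trend — see the exception note.
I > S: period and group pull opposite ways; the across-period shift dominates (295 vs 200 kJ/mol).
F > I: they share group 17; the group trend gives F the larger value.
Note the exception: S has a higher electron affinity than O, contrary to the simple trend — the compact 2p subshell of O repels the added electron more than S's larger 3p does.
For reference (kJ/mol): O 141, F 328, S 200, I 295.
So from highest to lowest: F > I > S > O.

F, I, S, O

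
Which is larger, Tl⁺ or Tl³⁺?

Both ions have Z = 81 protons, but Tl³⁺ has lost more electrons, so its remaining electrons feel a larger effective nuclear charge per electron and are pulled in more tightly.
Higher positive charge → smaller ion, so Tl⁺ > Tl³⁺.

Tl⁺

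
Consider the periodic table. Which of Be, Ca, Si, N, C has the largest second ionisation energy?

N

Consider each +1 ion: Be⁺ still has 1 valence electron; Ca⁺ still has 1 valence electron; Si⁺ still has 3 valence electrons; N⁺ still has 4 valence electrons; C⁺ still has 3 valence electrons.
All are still removing valence electrons, so compare the +1 ions as you would atoms: IE_2 generally rises across a period (higher Z_eff) and falls down a group (larger shell), subject to the usual subshell exceptions.
Valence configurations: Be⁺ [He]2s¹, Ca⁺ [Ar]4s¹, Si⁺ [Ne]3s²3p¹, N⁺ [He]2s²2p², C⁺ [He]2s²2p¹.
Approximate IE_2 values (kJ/mol): Be 1757, Ca 1145, Si 1577, N 2856, C 2353.
Hence IE_2: Ca < Si < Be < C < N.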